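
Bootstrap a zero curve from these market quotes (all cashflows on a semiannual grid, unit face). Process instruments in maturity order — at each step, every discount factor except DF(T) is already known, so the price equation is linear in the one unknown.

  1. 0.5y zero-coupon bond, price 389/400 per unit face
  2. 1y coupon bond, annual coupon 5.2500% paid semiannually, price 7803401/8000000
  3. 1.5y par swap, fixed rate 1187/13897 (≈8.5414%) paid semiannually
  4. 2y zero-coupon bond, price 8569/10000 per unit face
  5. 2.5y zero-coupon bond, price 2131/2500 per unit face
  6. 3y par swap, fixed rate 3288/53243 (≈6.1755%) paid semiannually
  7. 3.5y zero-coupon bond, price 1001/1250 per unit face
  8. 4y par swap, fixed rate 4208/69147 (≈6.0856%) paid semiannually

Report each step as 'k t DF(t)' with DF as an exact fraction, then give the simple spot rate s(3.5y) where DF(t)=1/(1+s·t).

1 1/2 389/400
2 1 1157/1250
3 3/2 8813/10000
4 2 8569/10000
5 5/2 2131/2500
6 3 2089/2500
7 7/2 1001/1250
8 4 987/1250
s(3.5y) = (1/(1001/1250) − 1)/(7/2) = 498/7007 ≈ 7.1072%

step 1 [0.5y] zero: DF = P = 389/400 ≈ 0.972500
step 2 [1y] bond c/2=21/800: DF=(7803401/8000000 − 21/800·(0.972500))/(1+21/800) = 1157/1250 ≈ 0.925600
step 3 [1.5y] swap r/2=1187/27794: DF=(1 − 1187/27794·(0.972500+0.925600))/(1+1187/27794) = 8813/10000 ≈ 0.881300
step 4 [2y] zero: DF = P = 8569/10000 ≈ 0.856900
step 5 [2.5y] zero: DF = P = 2131/2500 ≈ 0.852400
step 6 [3y] swap r/2=1644/53243: DF=(1 − 1644/53243·(0.972500+0.925600+0.881300+0.856900+0.852400))/(1+1644/53243) = 2089/2500 ≈ 0.835600
step 7 [3.5y] zero: DF = P = 1001/1250 ≈ 0.800800
step 8 [4y] swap r/2=2104/69147: DF=(1 − 2104/69147·(0.972500+0.925600+0.881300+0.856900+0.852400+0.835600+0.800800))/(1+2104/69147) = 987/1250 ≈ 0.789600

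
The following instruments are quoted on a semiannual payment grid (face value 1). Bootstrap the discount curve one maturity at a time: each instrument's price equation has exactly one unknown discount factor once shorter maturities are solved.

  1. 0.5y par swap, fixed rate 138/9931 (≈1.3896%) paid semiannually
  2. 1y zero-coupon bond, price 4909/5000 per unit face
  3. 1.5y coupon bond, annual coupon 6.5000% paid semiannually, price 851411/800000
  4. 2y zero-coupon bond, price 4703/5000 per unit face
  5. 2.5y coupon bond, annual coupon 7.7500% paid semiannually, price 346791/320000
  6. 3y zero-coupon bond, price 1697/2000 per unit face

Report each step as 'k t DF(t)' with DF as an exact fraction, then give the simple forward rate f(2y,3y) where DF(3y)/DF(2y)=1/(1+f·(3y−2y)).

step 1 [0.5y] swap r/2=69/9931: DF=(1 − 69/9931·(0))/(1+69/9931) = 9931/10000 ≈ 0.993100
step 2 [1y] zero: DF = P = 4909/5000 ≈ 0.981800
step 3 [1.5y] bond c/2=13/400: DF=(851411/800000 − 13/400·(0.993100+0.981800))/(1+13/400) = 4843/5000 ≈ 0.968600
step 4 [2y] zero: DF = P = 4703/5000 ≈ 0.940600
step 5 [2.5y] bond c/2=31/800: DF=(346791/320000 − 31/800·(0.993100+0.981800+0.968600+0.940600))/(1+31/800) = 1123/1250 ≈ 0.898400
step 6 [3y] zero: DF = P = 1697/2000 ≈ 0.848500

1 1/2 9931/10000
2 1 4909/5000
3 3/2 4843/5000
4 2 4703/5000
5 5/2 1123/1250
6 3 1697/2000
f(2y,3y) = ((4703/5000)/(1697/2000) − 1)/(1) = 921/8485 ≈ 10.8544%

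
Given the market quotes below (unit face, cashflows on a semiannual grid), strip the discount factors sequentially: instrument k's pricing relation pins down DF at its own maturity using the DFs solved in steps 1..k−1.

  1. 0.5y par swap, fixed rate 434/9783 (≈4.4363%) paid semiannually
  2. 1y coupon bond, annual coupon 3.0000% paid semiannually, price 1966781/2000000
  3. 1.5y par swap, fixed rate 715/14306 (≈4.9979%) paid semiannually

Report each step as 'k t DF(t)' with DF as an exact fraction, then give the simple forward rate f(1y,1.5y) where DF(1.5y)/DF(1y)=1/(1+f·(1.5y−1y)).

step 1 [0.5y] swap r/2=217/9783: DF=(1 − 217/9783·(0))/(1+217/9783) = 9783/10000 ≈ 0.978300
step 2 [1y] bond c/2=3/200: DF=(1966781/2000000 − 3/200·(0.978300))/(1+3/200) = 1193/1250 ≈ 0.954400
step 3 [1.5y] swap r/2=715/28612: DF=(1 − 715/28612·(0.978300+0.954400))/(1+715/28612) = 1857/2000 ≈ 0.928500

1 1/2 9783/10000
2 1 1193/1250
3 3/2 1857/2000
f(1y,1.5y) = ((1193/1250)/(1857/2000) − 1)/(1/2) = 518/9285 ≈ 5.5789%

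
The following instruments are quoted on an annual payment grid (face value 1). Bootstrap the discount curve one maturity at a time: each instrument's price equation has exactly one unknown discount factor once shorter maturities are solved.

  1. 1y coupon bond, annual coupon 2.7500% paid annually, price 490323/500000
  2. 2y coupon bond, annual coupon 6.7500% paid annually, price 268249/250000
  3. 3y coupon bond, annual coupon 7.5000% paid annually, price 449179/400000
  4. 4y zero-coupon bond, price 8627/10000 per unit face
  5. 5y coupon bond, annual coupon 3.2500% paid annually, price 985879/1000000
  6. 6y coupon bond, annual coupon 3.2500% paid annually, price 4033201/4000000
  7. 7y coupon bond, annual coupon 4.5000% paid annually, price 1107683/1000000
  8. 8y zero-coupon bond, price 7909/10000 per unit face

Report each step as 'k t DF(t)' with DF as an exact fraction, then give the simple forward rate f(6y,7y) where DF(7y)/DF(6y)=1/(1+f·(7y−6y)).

step 1 [1y] bond c/1=11/400: DF=(490323/500000 − 11/400·(0))/(1+11/400) = 1193/1250 ≈ 0.954400
step 2 [2y] bond c/1=27/400: DF=(268249/250000 − 27/400·(0.954400))/(1+27/400) = 1181/1250 ≈ 0.944800
step 3 [3y] bond c/1=3/40: DF=(449179/400000 − 3/40·(0.954400+0.944800))/(1+3/40) = 9121/10000 ≈ 0.912100
step 4 [4y] zero: DF = P = 8627/10000 ≈ 0.862700
step 5 [5y] bond c/1=13/400: DF=(985879/1000000 − 13/400·(0.954400+0.944800+0.912100+0.862700))/(1+13/400) = 1049/1250 ≈ 0.839200
step 6 [6y] bond c/1=13/400: DF=(4033201/4000000 − 13/400·(0.954400+0.944800+0.912100+0.862700+0.839200))/(1+13/400) = 1669/2000 ≈ 0.834500
step 7 [7y] bond c/1=9/200: DF=(1107683/1000000 − 9/200·(0.954400+0.944800+0.912100+0.862700+0.839200+0.834500))/(1+9/200) = 8297/10000 ≈ 0.829700
step 8 [8y] zero: DF = P = 7909/10000 ≈ 0.790900

1 1 1193/1250
2 2 1181/1250
3 3 9121/10000
4 4 8627/10000
5 5 1049/1250
6 6 1669/2000
7 7 8297/10000
8 8 7909/10000
f(6y,7y) = ((1669/2000)/(8297/10000) − 1)/(1) = 48/8297 ≈ 0.5785%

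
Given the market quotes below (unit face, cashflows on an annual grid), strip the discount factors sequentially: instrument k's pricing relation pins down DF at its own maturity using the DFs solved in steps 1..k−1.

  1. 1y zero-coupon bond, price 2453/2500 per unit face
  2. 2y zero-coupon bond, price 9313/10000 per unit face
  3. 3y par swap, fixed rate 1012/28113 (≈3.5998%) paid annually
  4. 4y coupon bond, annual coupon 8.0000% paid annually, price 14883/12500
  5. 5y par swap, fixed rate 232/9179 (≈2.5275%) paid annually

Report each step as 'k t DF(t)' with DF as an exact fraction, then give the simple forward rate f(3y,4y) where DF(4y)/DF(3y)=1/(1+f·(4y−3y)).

1 1 2453/2500
2 2 9313/10000
3 3 2247/2500
4 4 4471/5000
5 5 221/250
f(3y,4y) = ((2247/2500)/(4471/5000) − 1)/(1) = 23/4471 ≈ 0.5144%

step 1 [1y] zero: DF = P = 2453/2500 ≈ 0.981200
step 2 [2y] zero: DF = P = 9313/10000 ≈ 0.931300
step 3 [3y] swap r/1=1012/28113: DF=(1 − 1012/28113·(0.981200+0.931300))/(1+1012/28113) = 2247/2500 ≈ 0.898800
step 4 [4y] bond c/1=2/25: DF=(14883/12500 − 2/25·(0.981200+0.931300+0.898800))/(1+2/25) = 4471/5000 ≈ 0.894200
step 5 [5y] swap r/1=232/9179: DF=(1 − 232/9179·(0.981200+0.931300+0.898800+0.894200))/(1+232/9179) = 221/250 ≈ 0.884000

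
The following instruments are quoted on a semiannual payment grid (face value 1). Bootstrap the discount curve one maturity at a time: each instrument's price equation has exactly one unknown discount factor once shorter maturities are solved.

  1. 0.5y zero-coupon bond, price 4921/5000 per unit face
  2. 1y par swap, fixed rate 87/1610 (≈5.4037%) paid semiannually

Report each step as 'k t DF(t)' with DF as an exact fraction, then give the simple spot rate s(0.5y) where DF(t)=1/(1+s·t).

step 1 [0.5y] zero: DF = P = 4921/5000 ≈ 0.984200
step 2 [1y] swap r/2=87/3220: DF=(1 − 87/3220·(0.984200))/(1+87/3220) = 4739/5000 ≈ 0.947800

1 1/2 4921/5000
2 1 4739/5000
s(0.5y) = (1/(4921/5000) − 1)/(1/2) = 158/4921 ≈ 3.2107%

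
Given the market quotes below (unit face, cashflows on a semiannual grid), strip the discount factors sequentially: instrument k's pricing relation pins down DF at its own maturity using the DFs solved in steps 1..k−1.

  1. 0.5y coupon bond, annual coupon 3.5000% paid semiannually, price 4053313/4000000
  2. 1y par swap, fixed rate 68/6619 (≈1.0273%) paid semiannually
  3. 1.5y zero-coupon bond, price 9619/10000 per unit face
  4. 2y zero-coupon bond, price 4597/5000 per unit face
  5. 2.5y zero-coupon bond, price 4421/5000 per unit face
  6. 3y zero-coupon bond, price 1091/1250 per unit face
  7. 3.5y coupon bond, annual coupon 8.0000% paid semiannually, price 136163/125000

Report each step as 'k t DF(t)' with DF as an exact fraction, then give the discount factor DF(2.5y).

1 1/2 9959/10000
2 1 4949/5000
3 3/2 9619/10000
4 2 4597/5000
5 5/2 4421/5000
6 3 1091/1250
7 7/2 8311/10000
DF(2.5y) = 4421/5000 ≈ 0.884200

step 1 [0.5y] bond c/2=7/400: DF=(4053313/4000000 − 7/400·(0))/(1+7/400) = 9959/10000 ≈ 0.995900
step 2 [1y] swap r/2=34/6619: DF=(1 − 34/6619·(0.995900))/(1+34/6619) = 4949/5000 ≈ 0.989800
step 3 [1.5y] zero: DF = P = 9619/10000 ≈ 0.961900
step 4 [2y] zero: DF = P = 4597/5000 ≈ 0.919400
step 5 [2.5y] zero: DF = P = 4421/5000 ≈ 0.884200
step 6 [3y] zero: DF = P = 1091/1250 ≈ 0.872800
step 7 [3.5y] bond c/2=1/25: DF=(136163/125000 − 1/25·(0.995900+0.989800+0.961900+0.919400+0.884200+0.872800))/(1+1/25) = 8311/10000 ≈ 0.831100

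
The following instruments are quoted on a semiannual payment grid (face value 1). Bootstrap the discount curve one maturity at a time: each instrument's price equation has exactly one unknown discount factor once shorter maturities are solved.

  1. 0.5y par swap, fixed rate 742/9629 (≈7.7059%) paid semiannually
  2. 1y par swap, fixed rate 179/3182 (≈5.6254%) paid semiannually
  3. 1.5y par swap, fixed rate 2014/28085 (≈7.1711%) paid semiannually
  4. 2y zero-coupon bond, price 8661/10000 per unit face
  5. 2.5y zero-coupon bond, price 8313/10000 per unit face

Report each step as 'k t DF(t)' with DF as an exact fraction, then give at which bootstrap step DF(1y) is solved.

step 1 [0.5y] swap r/2=371/9629: DF=(1 − 371/9629·(0))/(1+371/9629) = 9629/10000 ≈ 0.962900
step 2 [1y] swap r/2=179/6364: DF=(1 − 179/6364·(0.962900))/(1+179/6364) = 9463/10000 ≈ 0.946300
step 3 [1.5y] swap r/2=1007/28085: DF=(1 − 1007/28085·(0.962900+0.946300))/(1+1007/28085) = 8993/10000 ≈ 0.899300
step 4 [2y] zero: DF = P = 8661/10000 ≈ 0.866100
step 5 [2.5y] zero: DF = P = 8313/10000 ≈ 0.831300

1 1/2 9629/10000
2 1 9463/10000
3 3/2 8993/10000
4 2 8661/10000
5 5/2 8313/10000
DF(1y) is solved at step 2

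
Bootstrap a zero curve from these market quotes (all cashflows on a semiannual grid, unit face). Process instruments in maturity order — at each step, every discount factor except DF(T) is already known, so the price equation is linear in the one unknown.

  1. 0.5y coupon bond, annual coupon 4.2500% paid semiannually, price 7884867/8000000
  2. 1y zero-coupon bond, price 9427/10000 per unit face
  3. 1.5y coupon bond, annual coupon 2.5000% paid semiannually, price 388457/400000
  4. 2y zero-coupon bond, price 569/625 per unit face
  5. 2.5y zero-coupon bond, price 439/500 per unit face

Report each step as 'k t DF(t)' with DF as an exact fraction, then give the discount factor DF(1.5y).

1 1/2 9651/10000
2 1 9427/10000
3 3/2 2339/2500
4 2 569/625
5 5/2 439/500
DF(1.5y) = 2339/2500 ≈ 0.935600

step 1 [0.5y] bond c/2=17/800: DF=(7884867/8000000 − 17/800·(0))/(1+17/800) = 9651/10000 ≈ 0.965100
step 2 [1y] zero: DF = P = 9427/10000 ≈ 0.942700
step 3 [1.5y] bond c/2=1/80: DF=(388457/400000 − 1/80·(0.965100+0.942700))/(1+1/80) = 2339/2500 ≈ 0.935600
step 4 [2y] zero: DF = P = 569/625 ≈ 0.910400
step 5 [2.5y] zero: DF = P = 439/500 ≈ 0.878000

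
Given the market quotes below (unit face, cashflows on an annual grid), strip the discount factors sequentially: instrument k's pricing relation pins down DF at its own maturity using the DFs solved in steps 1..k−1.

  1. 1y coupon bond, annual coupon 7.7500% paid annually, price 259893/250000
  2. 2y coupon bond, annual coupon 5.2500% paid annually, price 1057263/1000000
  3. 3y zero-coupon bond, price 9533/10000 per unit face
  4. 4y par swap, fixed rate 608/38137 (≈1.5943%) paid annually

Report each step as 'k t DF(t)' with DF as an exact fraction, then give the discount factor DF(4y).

1 1 603/625
2 2 2391/2500
3 3 9533/10000
4 4 587/625
DF(4y) = 587/625 ≈ 0.939200

step 1 [1y] bond c/1=31/400: DF=(259893/250000 − 31/400·(0))/(1+31/400) = 603/625 ≈ 0.964800
step 2 [2y] bond c/1=21/400: DF=(1057263/1000000 − 21/400·(0.964800))/(1+21/400) = 2391/2500 ≈ 0.956400
step 3 [3y] zero: DF = P = 9533/10000 ≈ 0.953300
step 4 [4y] swap r/1=608/38137: DF=(1 − 608/38137·(0.964800+0.956400+0.953300))/(1+608/38137) = 587/625 ≈ 0.939200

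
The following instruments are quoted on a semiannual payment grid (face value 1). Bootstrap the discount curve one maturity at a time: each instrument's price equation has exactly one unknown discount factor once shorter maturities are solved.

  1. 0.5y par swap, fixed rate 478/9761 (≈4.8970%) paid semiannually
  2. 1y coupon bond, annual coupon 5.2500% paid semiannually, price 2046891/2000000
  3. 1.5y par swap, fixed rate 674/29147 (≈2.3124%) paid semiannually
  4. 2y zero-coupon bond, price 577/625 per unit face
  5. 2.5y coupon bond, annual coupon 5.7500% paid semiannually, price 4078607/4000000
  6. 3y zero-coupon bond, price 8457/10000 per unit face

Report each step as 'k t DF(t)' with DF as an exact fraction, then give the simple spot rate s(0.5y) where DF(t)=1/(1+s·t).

1 1/2 9761/10000
2 1 9723/10000
3 3/2 9663/10000
4 2 577/625
5 5/2 8839/10000
6 3 8457/10000
s(0.5y) = (1/(9761/10000) − 1)/(1/2) = 478/9761 ≈ 4.8970%

step 1 [0.5y] swap r/2=239/9761: DF=(1 − 239/9761·(0))/(1+239/9761) = 9761/10000 ≈ 0.976100
step 2 [1y] bond c/2=21/800: DF=(2046891/2000000 − 21/800·(0.976100))/(1+21/800) = 9723/10000 ≈ 0.972300
step 3 [1.5y] swap r/2=337/29147: DF=(1 − 337/29147·(0.976100+0.972300))/(1+337/29147) = 9663/10000 ≈ 0.966300
step 4 [2y] zero: DF = P = 577/625 ≈ 0.923200
step 5 [2.5y] bond c/2=23/800: DF=(4078607/4000000 − 23/800·(0.976100+0.972300+0.966300+0.923200))/(1+23/800) = 8839/10000 ≈ 0.883900
step 6 [3y] zero: DF = P = 8457/10000 ≈ 0.845700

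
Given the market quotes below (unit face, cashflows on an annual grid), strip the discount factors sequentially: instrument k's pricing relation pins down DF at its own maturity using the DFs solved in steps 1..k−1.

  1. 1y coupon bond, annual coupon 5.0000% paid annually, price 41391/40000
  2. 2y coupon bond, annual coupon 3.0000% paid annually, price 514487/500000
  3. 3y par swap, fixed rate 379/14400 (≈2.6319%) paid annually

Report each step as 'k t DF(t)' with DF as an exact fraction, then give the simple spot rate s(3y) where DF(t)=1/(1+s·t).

step 1 [1y] bond c/1=1/20: DF=(41391/40000 − 1/20·(0))/(1+1/20) = 1971/2000 ≈ 0.985500
step 2 [2y] bond c/1=3/100: DF=(514487/500000 − 3/100·(0.985500))/(1+3/100) = 9703/10000 ≈ 0.970300
step 3 [3y] swap r/1=379/14400: DF=(1 − 379/14400·(0.985500+0.970300))/(1+379/14400) = 4621/5000 ≈ 0.924200

1 1 1971/2000
2 2 9703/10000
3 3 4621/5000
s(3y) = (1/(4621/5000) − 1)/(3) = 379/13863 ≈ 2.7339%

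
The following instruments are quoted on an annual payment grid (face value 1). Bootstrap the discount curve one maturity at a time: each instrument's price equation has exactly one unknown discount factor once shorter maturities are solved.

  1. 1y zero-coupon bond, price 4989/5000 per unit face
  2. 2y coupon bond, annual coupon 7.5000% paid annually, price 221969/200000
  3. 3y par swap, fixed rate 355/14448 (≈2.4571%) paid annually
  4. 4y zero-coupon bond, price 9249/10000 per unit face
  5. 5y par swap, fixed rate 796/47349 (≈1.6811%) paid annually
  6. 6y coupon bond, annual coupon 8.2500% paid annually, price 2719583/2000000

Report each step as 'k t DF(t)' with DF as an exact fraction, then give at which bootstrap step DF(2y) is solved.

1 1 4989/5000
2 2 2407/2500
3 3 929/1000
4 4 9249/10000
5 5 2301/2500
6 6 8953/10000
DF(2y) is solved at step 2

step 1 [1y] zero: DF = P = 4989/5000 ≈ 0.997800
step 2 [2y] bond c/1=3/40: DF=(221969/200000 − 3/40·(0.997800))/(1+3/40) = 2407/2500 ≈ 0.962800
step 3 [3y] swap r/1=355/14448: DF=(1 − 355/14448·(0.997800+0.962800))/(1+355/14448) = 929/1000 ≈ 0.929000
step 4 [4y] zero: DF = P = 9249/10000 ≈ 0.924900
step 5 [5y] swap r/1=796/47349: DF=(1 − 796/47349·(0.997800+0.962800+0.929000+0.924900))/(1+796/47349) = 2301/2500 ≈ 0.920400
step 6 [6y] bond c/1=33/400: DF=(2719583/2000000 − 33/400·(0.997800+0.962800+0.929000+0.924900+0.920400))/(1+33/400) = 8953/10000 ≈ 0.895300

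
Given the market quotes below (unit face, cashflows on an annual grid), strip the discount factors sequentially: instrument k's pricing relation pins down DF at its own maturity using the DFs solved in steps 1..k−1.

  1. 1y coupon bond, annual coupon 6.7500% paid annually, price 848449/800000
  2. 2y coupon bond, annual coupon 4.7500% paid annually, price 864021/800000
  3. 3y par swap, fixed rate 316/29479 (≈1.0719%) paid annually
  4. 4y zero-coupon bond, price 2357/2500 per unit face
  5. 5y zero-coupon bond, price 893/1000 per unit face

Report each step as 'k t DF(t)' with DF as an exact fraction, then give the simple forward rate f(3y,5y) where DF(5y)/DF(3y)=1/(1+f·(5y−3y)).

step 1 [1y] bond c/1=27/400: DF=(848449/800000 − 27/400·(0))/(1+27/400) = 1987/2000 ≈ 0.993500
step 2 [2y] bond c/1=19/400: DF=(864021/800000 − 19/400·(0.993500))/(1+19/400) = 493/500 ≈ 0.986000
step 3 [3y] swap r/1=316/29479: DF=(1 − 316/29479·(0.993500+0.986000))/(1+316/29479) = 2421/2500 ≈ 0.968400
step 4 [4y] zero: DF = P = 2357/2500 ≈ 0.942800
step 5 [5y] zero: DF = P = 893/1000 ≈ 0.893000

1 1 1987/2000
2 2 493/500
3 3 2421/2500
4 4 2357/2500
5 5 893/1000
f(3y,5y) = ((2421/2500)/(893/1000) − 1)/(2) = 377/8930 ≈ 4.2217%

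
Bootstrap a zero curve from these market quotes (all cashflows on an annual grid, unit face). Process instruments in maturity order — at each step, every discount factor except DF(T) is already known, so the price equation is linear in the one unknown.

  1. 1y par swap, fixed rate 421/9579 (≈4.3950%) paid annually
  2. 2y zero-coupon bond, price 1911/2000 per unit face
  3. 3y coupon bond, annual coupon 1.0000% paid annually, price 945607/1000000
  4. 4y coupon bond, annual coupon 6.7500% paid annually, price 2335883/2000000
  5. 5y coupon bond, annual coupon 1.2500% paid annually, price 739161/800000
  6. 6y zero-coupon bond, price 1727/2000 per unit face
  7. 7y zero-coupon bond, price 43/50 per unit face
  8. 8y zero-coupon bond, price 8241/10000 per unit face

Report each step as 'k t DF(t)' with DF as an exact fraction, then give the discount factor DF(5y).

step 1 [1y] swap r/1=421/9579: DF=(1 − 421/9579·(0))/(1+421/9579) = 9579/10000 ≈ 0.957900
step 2 [2y] zero: DF = P = 1911/2000 ≈ 0.955500
step 3 [3y] bond c/1=1/100: DF=(945607/1000000 − 1/100·(0.957900+0.955500))/(1+1/100) = 9173/10000 ≈ 0.917300
step 4 [4y] bond c/1=27/400: DF=(2335883/2000000 − 27/400·(0.957900+0.955500+0.917300))/(1+27/400) = 9151/10000 ≈ 0.915100
step 5 [5y] bond c/1=1/80: DF=(739161/800000 − 1/80·(0.957900+0.955500+0.917300+0.915100))/(1+1/80) = 8663/10000 ≈ 0.866300
step 6 [6y] zero: DF = P = 1727/2000 ≈ 0.863500
step 7 [7y] zero: DF = P = 43/50 ≈ 0.860000
step 8 [8y] zero: DF = P = 8241/10000 ≈ 0.824100

1 1 9579/10000
2 2 1911/2000
3 3 9173/10000
4 4 9151/10000
5 5 8663/10000
6 6 1727/2000
7 7 43/50
8 8 8241/10000
DF(5y) = 8663/10000 ≈ 0.866300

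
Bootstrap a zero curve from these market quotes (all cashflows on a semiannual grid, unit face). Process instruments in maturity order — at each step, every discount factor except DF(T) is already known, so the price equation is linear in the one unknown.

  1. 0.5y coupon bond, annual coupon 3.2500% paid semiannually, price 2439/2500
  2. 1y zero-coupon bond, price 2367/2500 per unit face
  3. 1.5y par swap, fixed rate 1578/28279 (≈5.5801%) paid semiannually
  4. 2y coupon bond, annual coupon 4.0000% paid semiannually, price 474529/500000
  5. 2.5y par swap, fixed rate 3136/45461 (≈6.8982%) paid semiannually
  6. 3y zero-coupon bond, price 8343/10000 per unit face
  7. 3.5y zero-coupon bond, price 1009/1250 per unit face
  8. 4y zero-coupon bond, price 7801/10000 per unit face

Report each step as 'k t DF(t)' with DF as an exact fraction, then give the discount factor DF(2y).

1 1/2 24/25
2 1 2367/2500
3 3/2 9211/10000
4 2 7/8
5 5/2 527/625
6 3 8343/10000
7 7/2 1009/1250
8 4 7801/10000
DF(2y) = 7/8 ≈ 0.875000

step 1 [0.5y] bond c/2=13/800: DF=(2439/2500 − 13/800·(0))/(1+13/800) = 24/25 ≈ 0.960000
step 2 [1y] zero: DF = P = 2367/2500 ≈ 0.946800
step 3 [1.5y] swap r/2=789/28279: DF=(1 − 789/28279·(0.960000+0.946800))/(1+789/28279) = 9211/10000 ≈ 0.921100
step 4 [2y] bond c/2=1/50: DF=(474529/500000 − 1/50·(0.960000+0.946800+0.921100))/(1+1/50) = 7/8 ≈ 0.875000
step 5 [2.5y] swap r/2=1568/45461: DF=(1 − 1568/45461·(0.960000+0.946800+0.921100+0.875000))/(1+1568/45461) = 527/625 ≈ 0.843200
step 6 [3y] zero: DF = P = 8343/10000 ≈ 0.834300
step 7 [3.5y] zero: DF = P = 1009/1250 ≈ 0.807200
step 8 [4y] zero: DF = P = 7801/10000 ≈ 0.780100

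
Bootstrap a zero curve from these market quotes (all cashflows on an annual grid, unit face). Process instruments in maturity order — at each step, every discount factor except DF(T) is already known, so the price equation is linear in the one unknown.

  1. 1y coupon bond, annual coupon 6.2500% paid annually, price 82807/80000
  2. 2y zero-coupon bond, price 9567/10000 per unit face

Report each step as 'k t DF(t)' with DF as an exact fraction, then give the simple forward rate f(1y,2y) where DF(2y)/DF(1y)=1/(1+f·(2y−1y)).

1 1 4871/5000
2 2 9567/10000
f(1y,2y) = ((4871/5000)/(9567/10000) − 1)/(1) = 175/9567 ≈ 1.8292%

step 1 [1y] bond c/1=1/16: DF=(82807/80000 − 1/16·(0))/(1+1/16) = 4871/5000 ≈ 0.974200
step 2 [2y] zero: DF = P = 9567/10000 ≈ 0.956700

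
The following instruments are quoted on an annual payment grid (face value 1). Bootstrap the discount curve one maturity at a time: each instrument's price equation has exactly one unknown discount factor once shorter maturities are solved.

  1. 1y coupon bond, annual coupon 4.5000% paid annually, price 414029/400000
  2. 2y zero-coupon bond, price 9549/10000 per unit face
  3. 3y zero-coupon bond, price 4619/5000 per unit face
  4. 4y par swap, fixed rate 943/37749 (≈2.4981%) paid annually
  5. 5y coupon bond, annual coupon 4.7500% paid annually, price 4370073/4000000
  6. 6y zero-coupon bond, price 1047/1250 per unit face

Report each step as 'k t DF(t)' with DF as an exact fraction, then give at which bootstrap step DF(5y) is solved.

step 1 [1y] bond c/1=9/200: DF=(414029/400000 − 9/200·(0))/(1+9/200) = 1981/2000 ≈ 0.990500
step 2 [2y] zero: DF = P = 9549/10000 ≈ 0.954900
step 3 [3y] zero: DF = P = 4619/5000 ≈ 0.923800
step 4 [4y] swap r/1=943/37749: DF=(1 − 943/37749·(0.990500+0.954900+0.923800))/(1+943/37749) = 9057/10000 ≈ 0.905700
step 5 [5y] bond c/1=19/400: DF=(4370073/4000000 − 19/400·(0.990500+0.954900+0.923800+0.905700))/(1+19/400) = 4359/5000 ≈ 0.871800
step 6 [6y] zero: DF = P = 1047/1250 ≈ 0.837600

1 1 1981/2000
2 2 9549/10000
3 3 4619/5000
4 4 9057/10000
5 5 4359/5000
6 6 1047/1250
DF(5y) is solved at step 5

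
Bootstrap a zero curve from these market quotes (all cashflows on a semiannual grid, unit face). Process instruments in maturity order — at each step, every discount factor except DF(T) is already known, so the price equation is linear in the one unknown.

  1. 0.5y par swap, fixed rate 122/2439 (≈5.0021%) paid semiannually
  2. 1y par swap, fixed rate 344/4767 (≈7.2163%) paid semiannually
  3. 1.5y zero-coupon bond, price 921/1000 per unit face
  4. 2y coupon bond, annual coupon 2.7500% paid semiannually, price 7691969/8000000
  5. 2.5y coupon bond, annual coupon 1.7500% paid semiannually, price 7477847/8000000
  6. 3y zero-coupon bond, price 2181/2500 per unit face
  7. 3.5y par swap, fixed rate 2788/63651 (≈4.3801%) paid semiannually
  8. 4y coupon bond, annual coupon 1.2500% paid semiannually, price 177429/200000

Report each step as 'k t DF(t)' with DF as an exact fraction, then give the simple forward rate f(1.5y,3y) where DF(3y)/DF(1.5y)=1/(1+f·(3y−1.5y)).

step 1 [0.5y] swap r/2=61/2439: DF=(1 − 61/2439·(0))/(1+61/2439) = 2439/2500 ≈ 0.975600
step 2 [1y] swap r/2=172/4767: DF=(1 − 172/4767·(0.975600))/(1+172/4767) = 582/625 ≈ 0.931200
step 3 [1.5y] zero: DF = P = 921/1000 ≈ 0.921000
step 4 [2y] bond c/2=11/800: DF=(7691969/8000000 − 11/800·(0.975600+0.931200+0.921000))/(1+11/800) = 9101/10000 ≈ 0.910100
step 5 [2.5y] bond c/2=7/800: DF=(7477847/8000000 − 7/800·(0.975600+0.931200+0.921000+0.910100))/(1+7/800) = 4471/5000 ≈ 0.894200
step 6 [3y] zero: DF = P = 2181/2500 ≈ 0.872400
step 7 [3.5y] swap r/2=1394/63651: DF=(1 − 1394/63651·(0.975600+0.931200+0.921000+0.910100+0.894200+0.872400))/(1+1394/63651) = 4303/5000 ≈ 0.860600
step 8 [4y] bond c/2=1/160: DF=(177429/200000 − 1/160·(0.975600+0.931200+0.921000+0.910100+0.894200+0.872400+0.860600))/(1+1/160) = 8421/10000 ≈ 0.842100

1 1/2 2439/2500
2 1 582/625
3 3/2 921/1000
4 2 9101/10000
5 5/2 4471/5000
6 3 2181/2500
7 7/2 4303/5000
8 4 8421/10000
f(1.5y,3y) = ((921/1000)/(2181/2500) − 1)/(3/2) = 27/727 ≈ 3.7139%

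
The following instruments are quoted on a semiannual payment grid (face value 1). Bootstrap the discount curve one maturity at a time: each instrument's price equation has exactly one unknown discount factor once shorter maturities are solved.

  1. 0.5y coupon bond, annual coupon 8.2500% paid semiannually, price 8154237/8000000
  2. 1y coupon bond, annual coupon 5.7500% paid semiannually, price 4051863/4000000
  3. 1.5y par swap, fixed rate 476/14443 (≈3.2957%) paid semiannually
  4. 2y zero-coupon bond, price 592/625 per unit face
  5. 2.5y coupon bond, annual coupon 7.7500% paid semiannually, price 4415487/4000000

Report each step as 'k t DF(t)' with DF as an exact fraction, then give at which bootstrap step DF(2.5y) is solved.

step 1 [0.5y] bond c/2=33/800: DF=(8154237/8000000 − 33/800·(0))/(1+33/800) = 9789/10000 ≈ 0.978900
step 2 [1y] bond c/2=23/800: DF=(4051863/4000000 − 23/800·(0.978900))/(1+23/800) = 9573/10000 ≈ 0.957300
step 3 [1.5y] swap r/2=238/14443: DF=(1 − 238/14443·(0.978900+0.957300))/(1+238/14443) = 2381/2500 ≈ 0.952400
step 4 [2y] zero: DF = P = 592/625 ≈ 0.947200
step 5 [2.5y] bond c/2=31/800: DF=(4415487/4000000 − 31/800·(0.978900+0.957300+0.952400+0.947200))/(1+31/800) = 2299/2500 ≈ 0.919600

1 1/2 9789/10000
2 1 9573/10000
3 3/2 2381/2500
4 2 592/625
5 5/2 2299/2500
DF(2.5y) is solved at step 5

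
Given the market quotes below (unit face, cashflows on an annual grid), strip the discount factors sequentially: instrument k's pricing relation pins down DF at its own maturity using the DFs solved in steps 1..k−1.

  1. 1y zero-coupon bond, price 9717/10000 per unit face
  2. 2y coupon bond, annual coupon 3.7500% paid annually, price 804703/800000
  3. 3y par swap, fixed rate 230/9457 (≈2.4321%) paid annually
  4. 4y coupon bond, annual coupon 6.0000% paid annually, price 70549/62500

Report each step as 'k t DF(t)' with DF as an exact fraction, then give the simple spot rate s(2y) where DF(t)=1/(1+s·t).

step 1 [1y] zero: DF = P = 9717/10000 ≈ 0.971700
step 2 [2y] bond c/1=3/80: DF=(804703/800000 − 3/80·(0.971700))/(1+3/80) = 584/625 ≈ 0.934400
step 3 [3y] swap r/1=230/9457: DF=(1 − 230/9457·(0.971700+0.934400))/(1+230/9457) = 931/1000 ≈ 0.931000
step 4 [4y] bond c/1=3/50: DF=(70549/62500 − 3/50·(0.971700+0.934400+0.931000))/(1+3/50) = 9043/10000 ≈ 0.904300

1 1 9717/10000
2 2 584/625
3 3 931/1000
4 4 9043/10000
s(2y) = (1/(584/625) − 1)/(2) = 41/1168 ≈ 3.5103%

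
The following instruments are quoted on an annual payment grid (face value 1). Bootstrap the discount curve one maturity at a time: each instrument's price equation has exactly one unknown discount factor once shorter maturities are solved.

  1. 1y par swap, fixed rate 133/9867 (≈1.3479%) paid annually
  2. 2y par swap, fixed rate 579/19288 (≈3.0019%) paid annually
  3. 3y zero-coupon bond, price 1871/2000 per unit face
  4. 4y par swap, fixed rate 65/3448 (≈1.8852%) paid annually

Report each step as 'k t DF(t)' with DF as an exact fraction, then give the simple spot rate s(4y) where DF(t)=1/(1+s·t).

1 1 9867/10000
2 2 9421/10000
3 3 1871/2000
4 4 1857/2000
s(4y) = (1/(1857/2000) − 1)/(4) = 143/7428 ≈ 1.9251%

step 1 [1y] swap r/1=133/9867: DF=(1 − 133/9867·(0))/(1+133/9867) = 9867/10000 ≈ 0.986700
step 2 [2y] swap r/1=579/19288: DF=(1 − 579/19288·(0.986700))/(1+579/19288) = 9421/10000 ≈ 0.942100
step 3 [3y] zero: DF = P = 1871/2000 ≈ 0.935500
step 4 [4y] swap r/1=65/3448: DF=(1 − 65/3448·(0.986700+0.942100+0.935500))/(1+65/3448) = 1857/2000 ≈ 0.928500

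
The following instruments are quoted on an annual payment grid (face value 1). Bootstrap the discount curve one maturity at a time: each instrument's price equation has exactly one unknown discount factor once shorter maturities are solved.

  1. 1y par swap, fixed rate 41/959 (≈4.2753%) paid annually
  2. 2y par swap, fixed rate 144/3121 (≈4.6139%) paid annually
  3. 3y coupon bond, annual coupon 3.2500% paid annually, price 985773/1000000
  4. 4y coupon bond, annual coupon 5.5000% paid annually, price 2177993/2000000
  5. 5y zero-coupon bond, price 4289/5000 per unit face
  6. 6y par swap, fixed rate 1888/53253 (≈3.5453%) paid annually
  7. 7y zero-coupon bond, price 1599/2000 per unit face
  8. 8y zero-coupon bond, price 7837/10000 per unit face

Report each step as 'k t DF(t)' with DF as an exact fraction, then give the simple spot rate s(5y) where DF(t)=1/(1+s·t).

1 1 959/1000
2 2 571/625
3 3 4479/5000
4 4 8879/10000
5 5 4289/5000
6 6 507/625
7 7 1599/2000
8 8 7837/10000
s(5y) = (1/(4289/5000) − 1)/(5) = 711/21445 ≈ 3.3155%

step 1 [1y] swap r/1=41/959: DF=(1 − 41/959·(0))/(1+41/959) = 959/1000 ≈ 0.959000
step 2 [2y] swap r/1=144/3121: DF=(1 − 144/3121·(0.959000))/(1+144/3121) = 571/625 ≈ 0.913600
step 3 [3y] bond c/1=13/400: DF=(985773/1000000 − 13/400·(0.959000+0.913600))/(1+13/400) = 4479/5000 ≈ 0.895800
step 4 [4y] bond c/1=11/200: DF=(2177993/2000000 − 11/200·(0.959000+0.913600+0.895800))/(1+11/200) = 8879/10000 ≈ 0.887900
step 5 [5y] zero: DF = P = 4289/5000 ≈ 0.857800
step 6 [6y] swap r/1=1888/53253: DF=(1 − 1888/53253·(0.959000+0.913600+0.895800+0.887900+0.857800))/(1+1888/53253) = 507/625 ≈ 0.811200
step 7 [7y] zero: DF = P = 1599/2000 ≈ 0.799500
step 8 [8y] zero: DF = P = 7837/10000 ≈ 0.783700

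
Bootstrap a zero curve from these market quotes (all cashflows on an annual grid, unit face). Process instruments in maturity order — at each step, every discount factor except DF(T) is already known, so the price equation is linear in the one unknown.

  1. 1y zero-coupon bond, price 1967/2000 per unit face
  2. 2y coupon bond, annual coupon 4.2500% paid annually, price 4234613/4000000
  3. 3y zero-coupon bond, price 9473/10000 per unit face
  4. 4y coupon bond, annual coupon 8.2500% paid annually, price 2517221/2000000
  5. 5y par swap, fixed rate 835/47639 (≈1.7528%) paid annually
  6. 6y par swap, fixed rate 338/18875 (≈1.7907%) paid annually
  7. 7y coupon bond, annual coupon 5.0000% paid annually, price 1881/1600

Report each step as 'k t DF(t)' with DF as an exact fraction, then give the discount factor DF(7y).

1 1 1967/2000
2 2 4877/5000
3 3 9473/10000
4 4 2353/2500
5 5 1833/2000
6 6 4493/5000
7 7 17/20
DF(7y) = 17/20 ≈ 0.850000

step 1 [1y] zero: DF = P = 1967/2000 ≈ 0.983500
step 2 [2y] bond c/1=17/400: DF=(4234613/4000000 − 17/400·(0.983500))/(1+17/400) = 4877/5000 ≈ 0.975400
step 3 [3y] zero: DF = P = 9473/10000 ≈ 0.947300
step 4 [4y] bond c/1=33/400: DF=(2517221/2000000 − 33/400·(0.983500+0.975400+0.947300))/(1+33/400) = 2353/2500 ≈ 0.941200
step 5 [5y] swap r/1=835/47639: DF=(1 − 835/47639·(0.983500+0.975400+0.947300+0.941200))/(1+835/47639) = 1833/2000 ≈ 0.916500
step 6 [6y] swap r/1=338/18875: DF=(1 − 338/18875·(0.983500+0.975400+0.947300+0.941200+0.916500))/(1+338/18875) = 4493/5000 ≈ 0.898600
step 7 [7y] bond c/1=1/20: DF=(1881/1600 − 1/20·(0.983500+0.975400+0.947300+0.941200+0.916500+0.898600))/(1+1/20) = 17/20 ≈ 0.850000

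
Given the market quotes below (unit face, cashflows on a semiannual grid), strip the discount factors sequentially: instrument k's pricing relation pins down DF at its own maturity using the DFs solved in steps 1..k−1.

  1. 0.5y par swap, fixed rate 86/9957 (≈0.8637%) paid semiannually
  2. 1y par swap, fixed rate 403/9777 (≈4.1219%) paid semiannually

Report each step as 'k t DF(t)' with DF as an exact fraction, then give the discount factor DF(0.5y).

1 1/2 9957/10000
2 1 9597/10000
DF(0.5y) = 9957/10000 ≈ 0.995700

step 1 [0.5y] swap r/2=43/9957: DF=(1 − 43/9957·(0))/(1+43/9957) = 9957/10000 ≈ 0.995700
step 2 [1y] swap r/2=403/19554: DF=(1 − 403/19554·(0.995700))/(1+403/19554) = 9597/10000 ≈ 0.959700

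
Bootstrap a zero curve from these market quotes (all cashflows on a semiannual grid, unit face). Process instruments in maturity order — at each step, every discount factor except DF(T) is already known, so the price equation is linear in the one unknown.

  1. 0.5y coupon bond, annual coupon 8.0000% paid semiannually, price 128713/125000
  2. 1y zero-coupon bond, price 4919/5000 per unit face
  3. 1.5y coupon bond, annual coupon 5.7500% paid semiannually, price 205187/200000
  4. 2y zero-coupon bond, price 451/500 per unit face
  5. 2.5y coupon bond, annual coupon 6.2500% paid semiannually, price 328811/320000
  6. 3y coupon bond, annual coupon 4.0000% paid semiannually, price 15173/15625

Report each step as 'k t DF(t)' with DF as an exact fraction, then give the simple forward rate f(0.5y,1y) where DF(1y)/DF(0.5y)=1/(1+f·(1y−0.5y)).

step 1 [0.5y] bond c/2=1/25: DF=(128713/125000 − 1/25·(0))/(1+1/25) = 9901/10000 ≈ 0.990100
step 2 [1y] zero: DF = P = 4919/5000 ≈ 0.983800
step 3 [1.5y] bond c/2=23/800: DF=(205187/200000 − 23/800·(0.990100+0.983800))/(1+23/800) = 9421/10000 ≈ 0.942100
step 4 [2y] zero: DF = P = 451/500 ≈ 0.902000
step 5 [2.5y] bond c/2=1/32: DF=(328811/320000 − 1/32·(0.990100+0.983800+0.942100+0.902000))/(1+1/32) = 8807/10000 ≈ 0.880700
step 6 [3y] bond c/2=1/50: DF=(15173/15625 − 1/50·(0.990100+0.983800+0.942100+0.902000+0.880700))/(1+1/50) = 8599/10000 ≈ 0.859900

1 1/2 9901/10000
2 1 4919/5000
3 3/2 9421/10000
4 2 451/500
5 5/2 8807/10000
6 3 8599/10000
f(0.5y,1y) = ((9901/10000)/(4919/5000) − 1)/(1/2) = 63/4919 ≈ 1.2807%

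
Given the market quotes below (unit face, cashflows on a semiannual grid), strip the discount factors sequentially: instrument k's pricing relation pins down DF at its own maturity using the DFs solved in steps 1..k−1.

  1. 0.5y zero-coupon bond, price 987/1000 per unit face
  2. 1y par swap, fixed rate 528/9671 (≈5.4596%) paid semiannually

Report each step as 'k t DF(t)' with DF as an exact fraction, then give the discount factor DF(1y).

1 1/2 987/1000
2 1 592/625
DF(1y) = 592/625 ≈ 0.947200

step 1 [0.5y] zero: DF = P = 987/1000 ≈ 0.987000
step 2 [1y] swap r/2=264/9671: DF=(1 − 264/9671·(0.987000))/(1+264/9671) = 592/625 ≈ 0.947200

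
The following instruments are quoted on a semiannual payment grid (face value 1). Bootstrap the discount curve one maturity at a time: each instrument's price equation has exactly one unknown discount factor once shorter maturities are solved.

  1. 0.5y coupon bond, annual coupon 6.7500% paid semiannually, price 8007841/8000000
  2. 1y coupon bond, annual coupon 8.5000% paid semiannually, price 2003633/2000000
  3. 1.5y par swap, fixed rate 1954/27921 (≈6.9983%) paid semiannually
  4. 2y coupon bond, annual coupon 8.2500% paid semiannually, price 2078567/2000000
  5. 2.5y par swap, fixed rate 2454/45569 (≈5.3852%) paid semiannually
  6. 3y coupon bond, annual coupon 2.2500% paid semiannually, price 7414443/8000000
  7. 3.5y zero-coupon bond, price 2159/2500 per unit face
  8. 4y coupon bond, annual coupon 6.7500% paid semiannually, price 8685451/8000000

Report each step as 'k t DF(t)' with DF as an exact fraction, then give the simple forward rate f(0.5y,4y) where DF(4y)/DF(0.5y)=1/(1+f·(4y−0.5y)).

1 1/2 9683/10000
2 1 1843/2000
3 3/2 9023/10000
4 2 71/80
5 5/2 8773/10000
6 3 4329/5000
7 7/2 2159/2500
8 4 169/200
f(0.5y,4y) = ((9683/10000)/(169/200) − 1)/(7/2) = 1233/29575 ≈ 4.1691%

step 1 [0.5y] bond c/2=27/800: DF=(8007841/8000000 − 27/800·(0))/(1+27/800) = 9683/10000 ≈ 0.968300
step 2 [1y] bond c/2=17/400: DF=(2003633/2000000 − 17/400·(0.968300))/(1+17/400) = 1843/2000 ≈ 0.921500
step 3 [1.5y] swap r/2=977/27921: DF=(1 − 977/27921·(0.968300+0.921500))/(1+977/27921) = 9023/10000 ≈ 0.902300
step 4 [2y] bond c/2=33/800: DF=(2078567/2000000 − 33/800·(0.968300+0.921500+0.902300))/(1+33/800) = 71/80 ≈ 0.887500
step 5 [2.5y] swap r/2=1227/45569: DF=(1 − 1227/45569·(0.968300+0.921500+0.902300+0.887500))/(1+1227/45569) = 8773/10000 ≈ 0.877300
step 6 [3y] bond c/2=9/800: DF=(7414443/8000000 − 9/800·(0.968300+0.921500+0.902300+0.887500+0.877300))/(1+9/800) = 4329/5000 ≈ 0.865800
step 7 [3.5y] zero: DF = P = 2159/2500 ≈ 0.863600
step 8 [4y] bond c/2=27/800: DF=(8685451/8000000 − 27/800·(0.968300+0.921500+0.902300+0.887500+0.877300+0.865800+0.863600))/(1+27/800) = 169/200 ≈ 0.845000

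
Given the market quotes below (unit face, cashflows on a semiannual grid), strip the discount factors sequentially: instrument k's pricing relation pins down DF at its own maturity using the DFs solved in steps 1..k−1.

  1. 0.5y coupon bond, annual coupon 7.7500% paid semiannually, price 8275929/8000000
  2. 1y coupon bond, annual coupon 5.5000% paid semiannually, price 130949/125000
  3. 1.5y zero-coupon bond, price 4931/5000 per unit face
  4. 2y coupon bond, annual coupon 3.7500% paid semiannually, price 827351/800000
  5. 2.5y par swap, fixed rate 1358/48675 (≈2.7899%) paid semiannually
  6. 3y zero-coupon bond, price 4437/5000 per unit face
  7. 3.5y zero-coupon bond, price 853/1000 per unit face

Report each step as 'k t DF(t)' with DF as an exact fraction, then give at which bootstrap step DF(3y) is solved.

1 1/2 9959/10000
2 1 9929/10000
3 3/2 4931/5000
4 2 2401/2500
5 5/2 9321/10000
6 3 4437/5000
7 7/2 853/1000
DF(3y) is solved at step 6

step 1 [0.5y] bond c/2=31/800: DF=(8275929/8000000 − 31/800·(0))/(1+31/800) = 9959/10000 ≈ 0.995900
step 2 [1y] bond c/2=11/400: DF=(130949/125000 − 11/400·(0.995900))/(1+11/400) = 9929/10000 ≈ 0.992900
step 3 [1.5y] zero: DF = P = 4931/5000 ≈ 0.986200
step 4 [2y] bond c/2=3/160: DF=(827351/800000 − 3/160·(0.995900+0.992900+0.986200))/(1+3/160) = 2401/2500 ≈ 0.960400
step 5 [2.5y] swap r/2=679/48675: DF=(1 − 679/48675·(0.995900+0.992900+0.986200+0.960400))/(1+679/48675) = 9321/10000 ≈ 0.932100
step 6 [3y] zero: DF = P = 4437/5000 ≈ 0.887400
step 7 [3.5y] zero: DF = P = 853/1000 ≈ 0.853000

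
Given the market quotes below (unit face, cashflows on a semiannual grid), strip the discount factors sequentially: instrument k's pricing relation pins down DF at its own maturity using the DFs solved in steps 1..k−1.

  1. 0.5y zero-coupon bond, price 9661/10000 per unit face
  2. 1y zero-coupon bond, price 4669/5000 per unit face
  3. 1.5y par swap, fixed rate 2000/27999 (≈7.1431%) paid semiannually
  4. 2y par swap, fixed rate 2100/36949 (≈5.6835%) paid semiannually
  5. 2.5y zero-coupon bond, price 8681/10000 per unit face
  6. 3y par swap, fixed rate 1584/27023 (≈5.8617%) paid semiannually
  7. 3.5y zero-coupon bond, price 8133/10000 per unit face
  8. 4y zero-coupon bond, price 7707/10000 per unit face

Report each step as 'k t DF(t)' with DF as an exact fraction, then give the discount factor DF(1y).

step 1 [0.5y] zero: DF = P = 9661/10000 ≈ 0.966100
step 2 [1y] zero: DF = P = 4669/5000 ≈ 0.933800
step 3 [1.5y] swap r/2=1000/27999: DF=(1 − 1000/27999·(0.966100+0.933800))/(1+1000/27999) = 9/10 ≈ 0.900000
step 4 [2y] swap r/2=1050/36949: DF=(1 − 1050/36949·(0.966100+0.933800+0.900000))/(1+1050/36949) = 179/200 ≈ 0.895000
step 5 [2.5y] zero: DF = P = 8681/10000 ≈ 0.868100
step 6 [3y] swap r/2=792/27023: DF=(1 − 792/27023·(0.966100+0.933800+0.900000+0.895000+0.868100))/(1+792/27023) = 526/625 ≈ 0.841600
step 7 [3.5y] zero: DF = P = 8133/10000 ≈ 0.813300
step 8 [4y] zero: DF = P = 7707/10000 ≈ 0.770700

1 1/2 9661/10000
2 1 4669/5000
3 3/2 9/10
4 2 179/200
5 5/2 8681/10000
6 3 526/625
7 7/2 8133/10000
8 4 7707/10000
DF(1y) = 4669/5000 ≈ 0.933800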